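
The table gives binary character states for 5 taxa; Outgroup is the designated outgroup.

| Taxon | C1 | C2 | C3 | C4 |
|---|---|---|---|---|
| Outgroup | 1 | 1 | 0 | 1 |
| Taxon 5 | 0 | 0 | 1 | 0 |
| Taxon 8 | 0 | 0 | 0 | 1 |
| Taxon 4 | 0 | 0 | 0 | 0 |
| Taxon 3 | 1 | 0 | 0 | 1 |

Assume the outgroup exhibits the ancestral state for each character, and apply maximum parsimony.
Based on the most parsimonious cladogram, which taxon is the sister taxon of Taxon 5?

Taxon 4

Character polarity is set by the outgroup: the derived state is whichever differs from the outgroup's state, so for C1, C2, C4 the derived state is '0', and for the remaining characters it is '1'.
C1 (derived state '0') is shared by Taxon 4, Taxon 5, and Taxon 8 — a synapomorphy uniting that clade.
C2 (derived state '0') is shared by all ingroup taxa — unites the whole ingroup.
C3: derived state '1' in Taxon 5 only — an autapomorphy, so it tells us nothing about relationships among taxa.
C4 (derived state '0') is shared by Taxon 4 and Taxon 5 — a synapomorphy uniting that clade.
Most parsimonious ingroup topology: (((Taxon 5,Taxon 4),Taxon 8),Taxon 3).
Taxon 5 and Taxon 4 form a cherry on this tree, so they are sister taxa.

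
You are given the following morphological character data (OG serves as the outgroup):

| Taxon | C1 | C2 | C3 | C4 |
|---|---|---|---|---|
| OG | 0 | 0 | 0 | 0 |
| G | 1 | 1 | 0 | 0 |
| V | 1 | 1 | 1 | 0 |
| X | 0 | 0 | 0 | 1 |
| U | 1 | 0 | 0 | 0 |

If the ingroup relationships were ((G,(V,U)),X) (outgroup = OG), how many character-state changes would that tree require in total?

Map each character onto ((G,(V,U)),X) (rooted by OG) and count the minimum state changes it requires (Fitch parsimony):
C1: 1; C2: 2; C3: 1; C4: 1.
Total tree length = 5.

5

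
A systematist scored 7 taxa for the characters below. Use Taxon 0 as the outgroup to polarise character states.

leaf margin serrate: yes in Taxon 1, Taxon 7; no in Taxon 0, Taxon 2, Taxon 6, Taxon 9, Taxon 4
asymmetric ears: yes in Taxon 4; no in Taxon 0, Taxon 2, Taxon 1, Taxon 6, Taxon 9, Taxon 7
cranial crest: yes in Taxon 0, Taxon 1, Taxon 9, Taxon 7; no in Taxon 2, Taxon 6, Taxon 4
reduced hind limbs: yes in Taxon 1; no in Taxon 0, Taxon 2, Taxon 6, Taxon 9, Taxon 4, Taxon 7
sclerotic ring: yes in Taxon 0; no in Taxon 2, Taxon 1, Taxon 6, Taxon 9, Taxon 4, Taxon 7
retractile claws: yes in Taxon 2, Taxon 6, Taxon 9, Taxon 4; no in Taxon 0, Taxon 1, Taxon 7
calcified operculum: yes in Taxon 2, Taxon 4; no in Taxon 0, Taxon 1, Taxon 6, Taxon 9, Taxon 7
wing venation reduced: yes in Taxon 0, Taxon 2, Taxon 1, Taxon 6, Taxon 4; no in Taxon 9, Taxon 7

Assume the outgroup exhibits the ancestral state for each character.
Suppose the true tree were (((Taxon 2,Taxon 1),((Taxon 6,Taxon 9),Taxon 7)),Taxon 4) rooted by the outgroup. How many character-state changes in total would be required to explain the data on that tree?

15

Map each character onto (((Taxon 2,Taxon 1),((Taxon 6,Taxon 9),Taxon 7)),Taxon 4) (rooted by Taxon 0) and count the minimum state changes it requires (Fitch parsimony):
leaf margin serrate: 2; asymmetric ears: 1; cranial crest: 3; reduced hind limbs: 1; sclerotic ring: 1; retractile claws: 3; calcified operculum: 2; wing venation reduced: 2.
Total tree length = 15.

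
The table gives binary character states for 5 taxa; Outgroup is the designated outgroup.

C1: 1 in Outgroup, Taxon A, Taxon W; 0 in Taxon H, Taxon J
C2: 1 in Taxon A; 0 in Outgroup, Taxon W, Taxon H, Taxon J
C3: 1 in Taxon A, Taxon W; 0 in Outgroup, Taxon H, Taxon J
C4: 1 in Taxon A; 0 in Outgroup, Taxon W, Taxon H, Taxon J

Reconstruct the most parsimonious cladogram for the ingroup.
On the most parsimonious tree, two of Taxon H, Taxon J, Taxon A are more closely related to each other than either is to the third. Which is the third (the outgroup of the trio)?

Character polarity is set by the outgroup: the derived state is whichever differs from the outgroup's state, so for C1 the derived state is '0', and for the remaining characters it is '1'.
C1 (derived state '0') is shared by Taxon H and Taxon J — a synapomorphy uniting that clade.
C2: derived state '1' in Taxon A only — an autapomorphy, so it tells us nothing about relationships among taxa.
C3 (derived state '1') is shared by Taxon A and Taxon W — a synapomorphy uniting that clade.
C4 (derived state '1') is unique to Taxon A (autapomorphy; uninformative for grouping).
Most parsimonious ingroup topology: ((Taxon A,Taxon W),(Taxon H,Taxon J)).
Taxon J and Taxon H share a more recent common ancestor with each other than either does with Taxon A, so Taxon A is the least closely related of the three.

Taxon A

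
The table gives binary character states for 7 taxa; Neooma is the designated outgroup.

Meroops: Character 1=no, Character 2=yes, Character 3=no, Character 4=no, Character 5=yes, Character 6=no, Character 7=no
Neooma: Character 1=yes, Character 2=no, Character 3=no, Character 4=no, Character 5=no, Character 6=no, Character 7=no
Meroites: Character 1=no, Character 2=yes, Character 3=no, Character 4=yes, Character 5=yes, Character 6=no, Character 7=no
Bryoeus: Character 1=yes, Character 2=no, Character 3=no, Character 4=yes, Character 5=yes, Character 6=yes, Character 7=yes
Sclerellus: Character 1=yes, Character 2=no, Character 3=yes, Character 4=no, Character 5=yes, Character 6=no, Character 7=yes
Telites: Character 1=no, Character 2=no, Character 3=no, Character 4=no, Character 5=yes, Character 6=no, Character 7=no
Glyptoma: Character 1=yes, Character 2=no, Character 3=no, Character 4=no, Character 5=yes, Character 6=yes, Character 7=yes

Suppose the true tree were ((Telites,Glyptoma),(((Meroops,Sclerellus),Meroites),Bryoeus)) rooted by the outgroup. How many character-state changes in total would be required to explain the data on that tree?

14

Map each character onto ((Telites,Glyptoma),(((Meroops,Sclerellus),Meroites),Bryoeus)) (rooted by Neooma) and count the minimum state changes it requires (Fitch parsimony):
Character 1: 3; Character 2: 2; Character 3: 1; Character 4: 2; Character 5: 1; Character 6: 2; Character 7: 3.
Total tree length = 14.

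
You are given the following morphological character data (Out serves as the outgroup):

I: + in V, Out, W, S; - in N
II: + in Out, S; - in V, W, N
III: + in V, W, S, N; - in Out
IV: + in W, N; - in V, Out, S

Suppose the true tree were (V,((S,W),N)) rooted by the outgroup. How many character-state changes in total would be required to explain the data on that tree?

Map each character onto (V,((S,W),N)) (rooted by Out) and count the minimum state changes it requires (Fitch parsimony):
I: 1; II: 2; III: 1; IV: 2.
Total tree length = 6.

6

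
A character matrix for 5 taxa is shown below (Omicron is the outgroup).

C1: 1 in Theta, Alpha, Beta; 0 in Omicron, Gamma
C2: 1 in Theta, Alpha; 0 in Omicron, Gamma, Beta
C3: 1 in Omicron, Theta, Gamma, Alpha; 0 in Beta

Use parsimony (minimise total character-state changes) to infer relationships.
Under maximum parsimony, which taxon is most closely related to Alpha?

Theta

Character polarity is set by the outgroup: the derived state is whichever differs from the outgroup's state, so for C3 the derived state is '0', and for the remaining characters it is '1'.
C1 (derived state '1') is shared by Alpha, Beta, and Theta — a synapomorphy uniting that clade.
C2: derived state '1' in Alpha and Theta only — synapomorphy for {Alpha, Theta}.
C3 (derived state '0') is unique to Beta (autapomorphy; uninformative for grouping).
Most parsimonious ingroup topology: (((Theta,Alpha),Beta),Gamma).
Alpha and Theta form a cherry on this tree, so they are sister taxa.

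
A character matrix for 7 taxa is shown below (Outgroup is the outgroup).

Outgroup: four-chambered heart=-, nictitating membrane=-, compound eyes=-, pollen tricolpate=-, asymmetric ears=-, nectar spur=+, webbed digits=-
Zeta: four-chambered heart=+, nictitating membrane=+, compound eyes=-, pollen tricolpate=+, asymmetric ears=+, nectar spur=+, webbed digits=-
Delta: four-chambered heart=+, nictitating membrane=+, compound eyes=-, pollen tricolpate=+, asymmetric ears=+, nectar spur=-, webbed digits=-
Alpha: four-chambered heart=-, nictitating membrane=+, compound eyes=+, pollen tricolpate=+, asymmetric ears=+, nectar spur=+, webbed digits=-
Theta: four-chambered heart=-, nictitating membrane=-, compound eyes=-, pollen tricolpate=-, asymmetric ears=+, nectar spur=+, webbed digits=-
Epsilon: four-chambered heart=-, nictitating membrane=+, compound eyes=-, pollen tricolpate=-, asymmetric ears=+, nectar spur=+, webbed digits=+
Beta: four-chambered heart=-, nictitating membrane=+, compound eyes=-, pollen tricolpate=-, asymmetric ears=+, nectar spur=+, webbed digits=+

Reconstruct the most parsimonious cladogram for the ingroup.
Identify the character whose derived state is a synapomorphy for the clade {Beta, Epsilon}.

webbed digits

Character polarity is set by the outgroup: the derived state is whichever differs from the outgroup's state, so for nectar spur the derived state is '-', and for the remaining characters it is '+'.
Only Delta and Zeta show the derived state '+' for four-chambered heart, supporting them as a clade.
nictitating membrane: derived state '+' in Alpha, Beta, Delta, Epsilon, and Zeta only — synapomorphy for {Alpha, Beta, Delta, Epsilon, Zeta}.
compound eyes (derived state '+') is unique to Alpha (autapomorphy; uninformative for grouping).
Only Alpha, Delta, and Zeta show the derived state '+' for pollen tricolpate, supporting them as a clade.
All ingroup taxa share the derived state '+' for asymmetric ears; it defines the ingroup but does not resolve relationships within it.
nectar spur: derived state '-' in Delta only — an autapomorphy, so it tells us nothing about relationships among taxa.
webbed digits (derived state '+') is shared by Beta and Epsilon — a synapomorphy uniting that clade.
Most parsimonious ingroup topology: ((((Zeta,Delta),Alpha),(Epsilon,Beta)),Theta).
The clade {Beta, Epsilon} is supported by webbed digits: its derived state '+' occurs in exactly those taxa and in no other taxon (including the outgroup).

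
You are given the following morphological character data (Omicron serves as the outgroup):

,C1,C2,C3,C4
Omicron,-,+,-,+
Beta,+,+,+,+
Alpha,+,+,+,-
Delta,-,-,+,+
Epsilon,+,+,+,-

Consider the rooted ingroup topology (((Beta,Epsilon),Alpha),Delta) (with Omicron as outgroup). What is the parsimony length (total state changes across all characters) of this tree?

5

Map each character onto (((Beta,Epsilon),Alpha),Delta) (rooted by Omicron) and count the minimum state changes it requires (Fitch parsimony):
C1: 1; C2: 1; C3: 1; C4: 2.
Total tree length = 5.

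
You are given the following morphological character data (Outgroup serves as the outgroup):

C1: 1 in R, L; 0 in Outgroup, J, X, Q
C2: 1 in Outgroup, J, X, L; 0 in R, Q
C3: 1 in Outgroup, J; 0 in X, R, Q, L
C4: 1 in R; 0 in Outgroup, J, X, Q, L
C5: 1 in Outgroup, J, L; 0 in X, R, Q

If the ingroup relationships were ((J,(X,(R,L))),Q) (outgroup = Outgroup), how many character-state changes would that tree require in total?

Map each character onto ((J,(X,(R,L))),Q) (rooted by Outgroup) and count the minimum state changes it requires (Fitch parsimony):
C1: 1; C2: 2; C3: 2; C4: 1; C5: 3.
Total tree length = 9.

9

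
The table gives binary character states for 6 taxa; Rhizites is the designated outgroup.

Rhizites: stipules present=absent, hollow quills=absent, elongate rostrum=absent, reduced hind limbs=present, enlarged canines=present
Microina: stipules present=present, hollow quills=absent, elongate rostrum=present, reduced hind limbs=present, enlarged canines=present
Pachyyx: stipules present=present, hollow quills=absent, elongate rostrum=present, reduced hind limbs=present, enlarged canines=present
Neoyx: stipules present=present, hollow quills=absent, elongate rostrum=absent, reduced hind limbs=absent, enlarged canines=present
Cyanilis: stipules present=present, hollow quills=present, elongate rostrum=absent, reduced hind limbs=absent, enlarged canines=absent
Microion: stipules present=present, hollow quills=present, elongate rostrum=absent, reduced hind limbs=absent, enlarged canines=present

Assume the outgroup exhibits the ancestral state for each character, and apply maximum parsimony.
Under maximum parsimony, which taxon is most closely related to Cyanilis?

Microion

Character polarity is set by the outgroup: the derived state is whichever differs from the outgroup's state, so for reduced hind limbs, enlarged canines the derived state is 'absent', and for the remaining characters it is 'present'.
All ingroup taxa share the derived state 'present' for stipules present; it defines the ingroup but does not resolve relationships within it.
hollow quills: derived state 'present' in Cyanilis and Microion only — synapomorphy for {Cyanilis, Microion}.
elongate rostrum: derived state 'present' in Microina and Pachyyx only — synapomorphy for {Microina, Pachyyx}.
Only Cyanilis, Microion, and Neoyx show the derived state 'absent' for reduced hind limbs, supporting them as a clade.
enlarged canines (derived state 'absent') is unique to Cyanilis (autapomorphy; uninformative for grouping).
Most parsimonious ingroup topology: ((Microina,Pachyyx),(Neoyx,(Cyanilis,Microion))).
Cyanilis and Microion form a cherry on this tree, so they are sister taxa.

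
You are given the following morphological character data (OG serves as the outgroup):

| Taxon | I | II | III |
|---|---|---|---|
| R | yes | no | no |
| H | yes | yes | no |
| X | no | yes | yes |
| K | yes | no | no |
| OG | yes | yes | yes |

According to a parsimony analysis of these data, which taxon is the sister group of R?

The outgroup has state 'yes' for every character, so 'no' is the derived state throughout.
I (derived state 'no') is unique to X (autapomorphy; uninformative for grouping).
II (derived state 'no') is shared by K and R — a synapomorphy uniting that clade.
III (derived state 'no') is shared by H, K, and R — a synapomorphy uniting that clade.
Most parsimonious ingroup topology: (X,((K,R),H)).
R and K form a cherry on this tree, so they are sister taxa.

K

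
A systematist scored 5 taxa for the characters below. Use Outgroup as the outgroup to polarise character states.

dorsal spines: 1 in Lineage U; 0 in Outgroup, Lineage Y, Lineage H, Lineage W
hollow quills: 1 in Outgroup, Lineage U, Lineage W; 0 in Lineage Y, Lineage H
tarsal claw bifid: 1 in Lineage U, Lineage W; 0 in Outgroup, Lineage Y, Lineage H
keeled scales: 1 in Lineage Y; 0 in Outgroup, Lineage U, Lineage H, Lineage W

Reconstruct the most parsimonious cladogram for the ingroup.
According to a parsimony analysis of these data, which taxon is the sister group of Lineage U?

Character polarity is set by the outgroup: the derived state is whichever differs from the outgroup's state, so for hollow quills the derived state is '0', and for the remaining characters it is '1'.
dorsal spines: derived state '1' in Lineage U only — an autapomorphy, so it tells us nothing about relationships among taxa.
hollow quills (derived state '0') is shared by Lineage H and Lineage Y — a synapomorphy uniting that clade.
tarsal claw bifid: derived state '1' in Lineage U and Lineage W only — synapomorphy for {Lineage U, Lineage W}.
keeled scales: derived state '1' in Lineage Y only — an autapomorphy, so it tells us nothing about relationships among taxa.
Most parsimonious ingroup topology: ((Lineage U,Lineage W),(Lineage Y,Lineage H)).
Lineage U and Lineage W form a cherry on this tree, so they are sister taxa.

Lineage W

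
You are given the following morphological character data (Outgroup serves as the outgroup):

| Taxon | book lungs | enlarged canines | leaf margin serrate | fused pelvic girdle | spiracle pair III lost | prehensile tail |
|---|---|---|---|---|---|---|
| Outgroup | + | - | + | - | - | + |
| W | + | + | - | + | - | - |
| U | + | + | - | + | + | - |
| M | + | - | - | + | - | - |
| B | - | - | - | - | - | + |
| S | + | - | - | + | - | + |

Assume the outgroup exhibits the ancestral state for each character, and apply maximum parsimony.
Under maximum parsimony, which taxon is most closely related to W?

U

Character polarity is set by the outgroup: the derived state is whichever differs from the outgroup's state, so for book lungs, leaf margin serrate, prehensile tail the derived state is '-', and for the remaining characters it is '+'.
book lungs: derived state '-' in B only — an autapomorphy, so it tells us nothing about relationships among taxa.
enlarged canines (derived state '+') is shared by U and W — a synapomorphy uniting that clade.
leaf margin serrate (derived state '-') is shared by all ingroup taxa — unites the whole ingroup.
fused pelvic girdle (derived state '+') is shared by M, S, U, and W — a synapomorphy uniting that clade.
spiracle pair III lost: derived state '+' in U only — an autapomorphy, so it tells us nothing about relationships among taxa.
prehensile tail: derived state '-' in M, U, and W only — synapomorphy for {M, U, W}.
Most parsimonious ingroup topology: ((((W,U),M),S),B).
W and U form a cherry on this tree, so they are sister taxa.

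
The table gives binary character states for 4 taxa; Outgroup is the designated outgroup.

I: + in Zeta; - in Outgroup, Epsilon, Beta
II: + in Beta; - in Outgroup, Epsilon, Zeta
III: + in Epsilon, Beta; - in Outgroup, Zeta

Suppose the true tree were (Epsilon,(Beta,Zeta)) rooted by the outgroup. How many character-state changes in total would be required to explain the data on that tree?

Map each character onto (Epsilon,(Beta,Zeta)) (rooted by Outgroup) and count the minimum state changes it requires (Fitch parsimony):
I: 1; II: 1; III: 2.
Total tree length = 4.

4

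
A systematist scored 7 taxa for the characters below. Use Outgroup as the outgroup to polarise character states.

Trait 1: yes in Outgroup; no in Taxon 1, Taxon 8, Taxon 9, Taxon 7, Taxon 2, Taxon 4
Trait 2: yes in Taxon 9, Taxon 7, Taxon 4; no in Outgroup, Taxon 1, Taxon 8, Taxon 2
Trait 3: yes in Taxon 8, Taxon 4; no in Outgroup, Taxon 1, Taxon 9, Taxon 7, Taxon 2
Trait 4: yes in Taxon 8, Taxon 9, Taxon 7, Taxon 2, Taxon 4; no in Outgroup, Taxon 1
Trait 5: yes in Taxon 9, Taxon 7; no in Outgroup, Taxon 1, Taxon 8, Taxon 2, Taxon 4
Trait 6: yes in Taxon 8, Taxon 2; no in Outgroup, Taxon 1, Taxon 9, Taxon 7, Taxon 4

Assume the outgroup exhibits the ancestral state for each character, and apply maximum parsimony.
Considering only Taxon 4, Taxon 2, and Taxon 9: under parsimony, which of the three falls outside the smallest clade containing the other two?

Character polarity is set by the outgroup: the derived state is whichever differs from the outgroup's state, so for Trait 1 the derived state is 'no', and for the remaining characters it is 'yes'.
All ingroup taxa share the derived state 'no' for Trait 1; it defines the ingroup but does not resolve relationships within it.
Trait 2 (derived state 'yes') is shared by Taxon 4, Taxon 7, and Taxon 9 — a synapomorphy uniting that clade.
Trait 3 groups Taxon 4 and Taxon 8, which is incompatible with the clades supported by the remaining characters; treating it as convergent (homoplasy) costs fewer steps than any alternative tree.
Trait 4: derived state 'yes' in Taxon 2, Taxon 4, Taxon 7, Taxon 8, and Taxon 9 only — synapomorphy for {Taxon 2, Taxon 4, Taxon 7, Taxon 8, Taxon 9}.
Only Taxon 7 and Taxon 9 show the derived state 'yes' for Trait 5, supporting them as a clade.
Trait 6 (derived state 'yes') is shared by Taxon 2 and Taxon 8 — a synapomorphy uniting that clade.
Most parsimonious ingroup topology: (Taxon 1,((Taxon 8,Taxon 2),((Taxon 9,Taxon 7),Taxon 4))).
Taxon 4 and Taxon 9 share a more recent common ancestor with each other than either does with Taxon 2, so Taxon 2 is the least closely related of the three.

Taxon 2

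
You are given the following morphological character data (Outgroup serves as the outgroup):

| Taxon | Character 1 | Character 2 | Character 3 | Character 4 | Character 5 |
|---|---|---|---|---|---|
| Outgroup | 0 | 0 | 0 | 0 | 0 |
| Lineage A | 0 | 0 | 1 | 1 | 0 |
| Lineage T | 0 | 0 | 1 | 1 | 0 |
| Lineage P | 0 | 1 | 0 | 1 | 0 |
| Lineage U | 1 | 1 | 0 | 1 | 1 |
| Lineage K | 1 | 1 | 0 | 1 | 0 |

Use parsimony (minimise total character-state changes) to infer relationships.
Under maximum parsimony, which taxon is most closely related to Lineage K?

The outgroup has state '0' for every character, so '1' is the derived state throughout.
Character 1: derived state '1' in Lineage K and Lineage U only — synapomorphy for {Lineage K, Lineage U}.
Character 2: derived state '1' in Lineage K, Lineage P, and Lineage U only — synapomorphy for {Lineage K, Lineage P, Lineage U}.
Character 3: derived state '1' in Lineage A and Lineage T only — synapomorphy for {Lineage A, Lineage T}.
Character 4 (derived state '1') is shared by all ingroup taxa — unites the whole ingroup.
Character 5: derived state '1' in Lineage U only — an autapomorphy, so it tells us nothing about relationships among taxa.
Most parsimonious ingroup topology: (((Lineage K,Lineage U),Lineage P),(Lineage A,Lineage T)).
Lineage K and Lineage U form a cherry on this tree, so they are sister taxa.

Lineage U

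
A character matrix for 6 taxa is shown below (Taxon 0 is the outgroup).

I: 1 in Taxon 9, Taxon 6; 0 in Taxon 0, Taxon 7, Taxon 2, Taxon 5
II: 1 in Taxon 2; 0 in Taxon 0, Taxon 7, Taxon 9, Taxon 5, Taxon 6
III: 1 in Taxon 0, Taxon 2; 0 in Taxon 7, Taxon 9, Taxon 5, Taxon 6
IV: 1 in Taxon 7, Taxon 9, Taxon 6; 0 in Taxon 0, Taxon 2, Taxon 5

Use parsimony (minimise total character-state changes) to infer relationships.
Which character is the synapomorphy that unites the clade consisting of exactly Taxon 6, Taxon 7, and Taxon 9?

Character polarity is set by the outgroup: the derived state is whichever differs from the outgroup's state, so for III the derived state is '0', and for the remaining characters it is '1'.
Only Taxon 6 and Taxon 9 show the derived state '1' for I, supporting them as a clade.
II: derived state '1' in Taxon 2 only — an autapomorphy, so it tells us nothing about relationships among taxa.
III: derived state '0' in Taxon 5, Taxon 6, Taxon 7, and Taxon 9 only — synapomorphy for {Taxon 5, Taxon 6, Taxon 7, Taxon 9}.
IV: derived state '1' in Taxon 6, Taxon 7, and Taxon 9 only — synapomorphy for {Taxon 6, Taxon 7, Taxon 9}.
Most parsimonious ingroup topology: (((Taxon 7,(Taxon 6,Taxon 9)),Taxon 5),Taxon 2).
The clade {Taxon 6, Taxon 7, Taxon 9} is supported by IV: its derived state '1' occurs in exactly those taxa and in no other taxon (including the outgroup).

IV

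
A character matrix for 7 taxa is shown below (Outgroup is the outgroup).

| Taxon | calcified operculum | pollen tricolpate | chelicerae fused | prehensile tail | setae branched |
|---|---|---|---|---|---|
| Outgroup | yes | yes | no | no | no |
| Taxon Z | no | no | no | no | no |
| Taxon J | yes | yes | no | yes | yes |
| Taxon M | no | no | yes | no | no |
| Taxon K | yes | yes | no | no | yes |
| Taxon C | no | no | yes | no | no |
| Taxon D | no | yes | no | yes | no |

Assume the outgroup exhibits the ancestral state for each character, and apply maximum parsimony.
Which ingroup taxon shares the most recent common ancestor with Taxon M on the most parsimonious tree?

Taxon C

Character polarity is set by the outgroup: the derived state is whichever differs from the outgroup's state, so for calcified operculum, pollen tricolpate the derived state is 'no', and for the remaining characters it is 'yes'.
Only Taxon C, Taxon D, Taxon M, and Taxon Z show the derived state 'no' for calcified operculum, supporting them as a clade.
pollen tricolpate (derived state 'no') is shared by Taxon C, Taxon M, and Taxon Z — a synapomorphy uniting that clade.
chelicerae fused (derived state 'yes') is shared by Taxon C and Taxon M — a synapomorphy uniting that clade.
prehensile tail groups Taxon D and Taxon J, which is incompatible with the clades supported by the remaining characters; treating it as convergent (homoplasy) costs fewer steps than any alternative tree.
Only Taxon J and Taxon K show the derived state 'yes' for setae branched, supporting them as a clade.
Most parsimonious ingroup topology: (((Taxon Z,(Taxon M,Taxon C)),Taxon D),(Taxon J,Taxon K)).
Taxon M and Taxon C form a cherry on this tree, so they are sister taxa.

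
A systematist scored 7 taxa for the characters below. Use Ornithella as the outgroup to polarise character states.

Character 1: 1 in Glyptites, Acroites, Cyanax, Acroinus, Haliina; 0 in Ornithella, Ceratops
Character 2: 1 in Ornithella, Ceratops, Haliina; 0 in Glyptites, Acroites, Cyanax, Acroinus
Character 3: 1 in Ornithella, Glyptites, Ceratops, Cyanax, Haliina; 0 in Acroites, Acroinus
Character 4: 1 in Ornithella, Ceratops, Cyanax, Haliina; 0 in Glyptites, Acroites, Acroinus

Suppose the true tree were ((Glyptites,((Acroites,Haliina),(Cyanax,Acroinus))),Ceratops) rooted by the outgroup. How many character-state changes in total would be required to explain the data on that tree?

Map each character onto ((Glyptites,((Acroites,Haliina),(Cyanax,Acroinus))),Ceratops) (rooted by Ornithella) and count the minimum state changes it requires (Fitch parsimony):
Character 1: 1; Character 2: 2; Character 3: 2; Character 4: 3.
Total tree length = 8.

8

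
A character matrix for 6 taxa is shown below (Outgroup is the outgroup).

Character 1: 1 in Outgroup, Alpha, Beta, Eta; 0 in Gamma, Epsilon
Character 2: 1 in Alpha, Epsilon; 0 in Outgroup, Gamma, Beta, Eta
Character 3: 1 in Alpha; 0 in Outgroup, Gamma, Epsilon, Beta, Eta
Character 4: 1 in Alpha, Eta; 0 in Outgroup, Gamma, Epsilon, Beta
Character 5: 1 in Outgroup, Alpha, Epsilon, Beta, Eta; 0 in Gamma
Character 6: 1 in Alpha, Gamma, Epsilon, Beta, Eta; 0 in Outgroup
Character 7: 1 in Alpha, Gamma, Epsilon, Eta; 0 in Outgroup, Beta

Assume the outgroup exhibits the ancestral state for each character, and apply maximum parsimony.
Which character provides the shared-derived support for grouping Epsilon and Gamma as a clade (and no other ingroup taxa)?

Character polarity is set by the outgroup: the derived state is whichever differs from the outgroup's state, so for Character 1, Character 5 the derived state is '0', and for the remaining characters it is '1'.
Character 1 (derived state '0') is shared by Epsilon and Gamma — a synapomorphy uniting that clade.
Character 2 (state '1') occurs in Alpha and Epsilon but conflicts with the nesting implied by the other characters — most parsimoniously interpreted as homoplasy.
Character 3 (derived state '1') is unique to Alpha (autapomorphy; uninformative for grouping).
Character 4: derived state '1' in Alpha and Eta only — synapomorphy for {Alpha, Eta}.
Character 5 (derived state '0') is unique to Gamma (autapomorphy; uninformative for grouping).
Character 6 (derived state '1') is shared by all ingroup taxa — unites the whole ingroup.
Only Alpha, Epsilon, Eta, and Gamma show the derived state '1' for Character 7, supporting them as a clade.
Most parsimonious ingroup topology: (((Alpha,Eta),(Gamma,Epsilon)),Beta).
The clade {Epsilon, Gamma} is supported by Character 1: its derived state '0' occurs in exactly those taxa and in no other taxon (including the outgroup).

Character 1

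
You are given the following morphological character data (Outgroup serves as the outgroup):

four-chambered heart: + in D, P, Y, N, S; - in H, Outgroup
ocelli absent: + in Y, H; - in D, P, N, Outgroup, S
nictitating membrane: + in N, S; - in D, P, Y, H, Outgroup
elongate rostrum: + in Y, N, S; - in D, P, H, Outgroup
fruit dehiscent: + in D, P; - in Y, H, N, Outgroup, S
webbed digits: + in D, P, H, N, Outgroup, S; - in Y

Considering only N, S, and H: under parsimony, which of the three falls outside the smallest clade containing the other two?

Character polarity is set by the outgroup: the derived state is whichever differs from the outgroup's state, so for webbed digits the derived state is '-', and for the remaining characters it is '+'.
four-chambered heart: derived state '+' in D, N, P, S, and Y only — synapomorphy for {D, N, P, S, Y}.
ocelli absent groups H and Y, which is incompatible with the clades supported by the remaining characters; treating it as convergent (homoplasy) costs fewer steps than any alternative tree.
nictitating membrane (derived state '+') is shared by N and S — a synapomorphy uniting that clade.
elongate rostrum (derived state '+') is shared by N, S, and Y — a synapomorphy uniting that clade.
fruit dehiscent: derived state '+' in D and P only — synapomorphy for {D, P}.
webbed digits (derived state '-') is unique to Y (autapomorphy; uninformative for grouping).
Most parsimonious ingroup topology: (H,(((S,N),Y),(D,P))).
S and N share a more recent common ancestor with each other than either does with H, so H is the least closely related of the three.

H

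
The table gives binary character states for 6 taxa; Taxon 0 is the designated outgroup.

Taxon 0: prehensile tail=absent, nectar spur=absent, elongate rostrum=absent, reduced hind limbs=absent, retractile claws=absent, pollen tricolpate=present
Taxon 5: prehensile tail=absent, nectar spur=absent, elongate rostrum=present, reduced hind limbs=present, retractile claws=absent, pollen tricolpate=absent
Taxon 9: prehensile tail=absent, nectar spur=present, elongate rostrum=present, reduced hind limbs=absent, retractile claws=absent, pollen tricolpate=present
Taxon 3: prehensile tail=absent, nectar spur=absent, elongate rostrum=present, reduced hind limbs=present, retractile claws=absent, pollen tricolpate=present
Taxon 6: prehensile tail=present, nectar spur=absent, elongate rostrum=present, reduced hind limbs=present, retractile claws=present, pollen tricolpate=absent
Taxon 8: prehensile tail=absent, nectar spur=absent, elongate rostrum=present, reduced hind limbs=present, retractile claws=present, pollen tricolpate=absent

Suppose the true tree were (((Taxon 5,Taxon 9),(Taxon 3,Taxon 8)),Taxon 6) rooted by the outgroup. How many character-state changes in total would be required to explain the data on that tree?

Map each character onto (((Taxon 5,Taxon 9),(Taxon 3,Taxon 8)),Taxon 6) (rooted by Taxon 0) and count the minimum state changes it requires (Fitch parsimony):
prehensile tail: 1; nectar spur: 1; elongate rostrum: 1; reduced hind limbs: 2; retractile claws: 2; pollen tricolpate: 3.
Total tree length = 10.

10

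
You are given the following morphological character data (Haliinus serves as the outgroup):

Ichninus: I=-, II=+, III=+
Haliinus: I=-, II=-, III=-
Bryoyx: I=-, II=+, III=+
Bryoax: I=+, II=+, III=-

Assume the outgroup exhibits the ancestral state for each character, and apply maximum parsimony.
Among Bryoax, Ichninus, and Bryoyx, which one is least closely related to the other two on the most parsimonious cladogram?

The outgroup has state '-' for every character, so '+' is the derived state throughout.
I: derived state '+' in Bryoax only — an autapomorphy, so it tells us nothing about relationships among taxa.
All ingroup taxa share the derived state '+' for II; it defines the ingroup but does not resolve relationships within it.
Only Bryoyx and Ichninus show the derived state '+' for III, supporting them as a clade.
Most parsimonious ingroup topology: ((Bryoyx,Ichninus),Bryoax).
Bryoyx and Ichninus share a more recent common ancestor with each other than either does with Bryoax, so Bryoax is the least closely related of the three.

Bryoax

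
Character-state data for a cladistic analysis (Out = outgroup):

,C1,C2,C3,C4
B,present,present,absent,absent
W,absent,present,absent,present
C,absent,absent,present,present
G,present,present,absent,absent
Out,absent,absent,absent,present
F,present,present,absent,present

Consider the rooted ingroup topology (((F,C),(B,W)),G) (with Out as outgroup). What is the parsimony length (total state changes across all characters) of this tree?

Map each character onto (((F,C),(B,W)),G) (rooted by Out) and count the minimum state changes it requires (Fitch parsimony):
C1: 3; C2: 2; C3: 1; C4: 2.
Total tree length = 8.

8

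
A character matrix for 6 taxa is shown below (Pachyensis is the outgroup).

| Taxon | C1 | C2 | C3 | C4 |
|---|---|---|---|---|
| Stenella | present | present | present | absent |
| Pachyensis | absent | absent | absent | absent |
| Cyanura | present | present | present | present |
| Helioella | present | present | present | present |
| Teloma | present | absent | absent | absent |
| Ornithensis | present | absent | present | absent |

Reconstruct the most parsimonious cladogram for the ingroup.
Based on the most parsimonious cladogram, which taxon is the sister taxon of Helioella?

The outgroup has state 'absent' for every character, so 'present' is the derived state throughout.
C1 (derived state 'present') is shared by all ingroup taxa — unites the whole ingroup.
C2: derived state 'present' in Cyanura, Helioella, and Stenella only — synapomorphy for {Cyanura, Helioella, Stenella}.
Only Cyanura, Helioella, Ornithensis, and Stenella show the derived state 'present' for C3, supporting them as a clade.
Only Cyanura and Helioella show the derived state 'present' for C4, supporting them as a clade.
Most parsimonious ingroup topology: (((Stenella,(Helioella,Cyanura)),Ornithensis),Teloma).
Helioella and Cyanura form a cherry on this tree, so they are sister taxa.

Cyanura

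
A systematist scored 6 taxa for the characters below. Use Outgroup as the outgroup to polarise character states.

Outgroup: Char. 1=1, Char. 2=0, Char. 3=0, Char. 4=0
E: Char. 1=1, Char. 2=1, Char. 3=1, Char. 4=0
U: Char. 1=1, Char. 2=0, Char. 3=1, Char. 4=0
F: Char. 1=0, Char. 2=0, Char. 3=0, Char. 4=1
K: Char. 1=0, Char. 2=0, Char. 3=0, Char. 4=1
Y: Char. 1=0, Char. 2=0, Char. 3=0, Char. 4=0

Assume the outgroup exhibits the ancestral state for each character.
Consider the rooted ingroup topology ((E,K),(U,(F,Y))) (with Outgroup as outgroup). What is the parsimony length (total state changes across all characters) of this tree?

Map each character onto ((E,K),(U,(F,Y))) (rooted by Outgroup) and count the minimum state changes it requires (Fitch parsimony):
Char. 1: 2; Char. 2: 1; Char. 3: 2; Char. 4: 2.
Total tree length = 7.

7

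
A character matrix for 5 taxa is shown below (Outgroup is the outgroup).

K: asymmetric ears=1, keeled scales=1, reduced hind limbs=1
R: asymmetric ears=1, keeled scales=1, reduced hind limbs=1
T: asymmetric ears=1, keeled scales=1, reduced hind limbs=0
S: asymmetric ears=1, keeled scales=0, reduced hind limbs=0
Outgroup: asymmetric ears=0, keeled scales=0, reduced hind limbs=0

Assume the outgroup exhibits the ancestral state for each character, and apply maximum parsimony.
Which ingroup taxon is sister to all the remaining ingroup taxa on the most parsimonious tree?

S

The outgroup has state '0' for every character, so '1' is the derived state throughout.
All ingroup taxa share the derived state '1' for asymmetric ears; it defines the ingroup but does not resolve relationships within it.
Only K, R, and T show the derived state '1' for keeled scales, supporting them as a clade.
Only K and R show the derived state '1' for reduced hind limbs, supporting them as a clade.
Most parsimonious ingroup topology: (((K,R),T),S).
S is sister to the clade containing all other ingroup taxa, so it is the earliest-diverging (most basal) ingroup lineage.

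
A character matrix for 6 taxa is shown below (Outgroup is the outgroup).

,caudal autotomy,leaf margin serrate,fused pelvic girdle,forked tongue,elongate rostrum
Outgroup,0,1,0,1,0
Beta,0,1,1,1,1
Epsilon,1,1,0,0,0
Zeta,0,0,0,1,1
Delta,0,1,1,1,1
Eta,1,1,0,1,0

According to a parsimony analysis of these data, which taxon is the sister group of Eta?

Epsilon

Character polarity is set by the outgroup: the derived state is whichever differs from the outgroup's state, so for leaf margin serrate, forked tongue the derived state is '0', and for the remaining characters it is '1'.
Only Epsilon and Eta show the derived state '1' for caudal autotomy, supporting them as a clade.
leaf margin serrate (derived state '0') is unique to Zeta (autapomorphy; uninformative for grouping).
Only Beta and Delta show the derived state '1' for fused pelvic girdle, supporting them as a clade.
forked tongue (derived state '0') is unique to Epsilon (autapomorphy; uninformative for grouping).
elongate rostrum (derived state '1') is shared by Beta, Delta, and Zeta — a synapomorphy uniting that clade.
Most parsimonious ingroup topology: (((Beta,Delta),Zeta),(Epsilon,Eta)).
Eta and Epsilon form a cherry on this tree, so they are sister taxa.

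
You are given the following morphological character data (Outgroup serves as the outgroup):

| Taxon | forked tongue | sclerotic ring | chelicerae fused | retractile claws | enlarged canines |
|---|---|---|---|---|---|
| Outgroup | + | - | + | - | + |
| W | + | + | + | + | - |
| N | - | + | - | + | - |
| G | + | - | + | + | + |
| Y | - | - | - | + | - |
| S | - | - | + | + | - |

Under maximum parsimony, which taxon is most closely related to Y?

N

Character polarity is set by the outgroup: the derived state is whichever differs from the outgroup's state, so for forked tongue, chelicerae fused, enlarged canines the derived state is '-', and for the remaining characters it is '+'.
forked tongue: derived state '-' in N, S, and Y only — synapomorphy for {N, S, Y}.
sclerotic ring groups N and W, which is incompatible with the clades supported by the remaining characters; treating it as convergent (homoplasy) costs fewer steps than any alternative tree.
chelicerae fused (derived state '-') is shared by N and Y — a synapomorphy uniting that clade.
All ingroup taxa share the derived state '+' for retractile claws; it defines the ingroup but does not resolve relationships within it.
Only N, S, W, and Y show the derived state '-' for enlarged canines, supporting them as a clade.
Most parsimonious ingroup topology: (G,(((Y,N),S),W)).
Y and N form a cherry on this tree, so they are sister taxa.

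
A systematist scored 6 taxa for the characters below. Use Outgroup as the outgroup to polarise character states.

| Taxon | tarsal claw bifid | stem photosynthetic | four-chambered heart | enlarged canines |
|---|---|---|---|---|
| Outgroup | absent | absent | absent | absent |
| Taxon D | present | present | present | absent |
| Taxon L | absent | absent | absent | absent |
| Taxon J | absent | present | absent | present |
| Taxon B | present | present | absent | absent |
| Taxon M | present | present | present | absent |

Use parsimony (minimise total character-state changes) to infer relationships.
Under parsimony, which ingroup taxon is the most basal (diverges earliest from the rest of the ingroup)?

The outgroup has state 'absent' for every character, so 'present' is the derived state throughout.
tarsal claw bifid (derived state 'present') is shared by Taxon B, Taxon D, and Taxon M — a synapomorphy uniting that clade.
stem photosynthetic (derived state 'present') is shared by Taxon B, Taxon D, Taxon J, and Taxon M — a synapomorphy uniting that clade.
four-chambered heart (derived state 'present') is shared by Taxon D and Taxon M — a synapomorphy uniting that clade.
enlarged canines (derived state 'present') is unique to Taxon J (autapomorphy; uninformative for grouping).
Most parsimonious ingroup topology: ((((Taxon D,Taxon M),Taxon B),Taxon J),Taxon L).
Taxon L is sister to the clade containing all other ingroup taxa, so it is the earliest-diverging (most basal) ingroup lineage.

Taxon L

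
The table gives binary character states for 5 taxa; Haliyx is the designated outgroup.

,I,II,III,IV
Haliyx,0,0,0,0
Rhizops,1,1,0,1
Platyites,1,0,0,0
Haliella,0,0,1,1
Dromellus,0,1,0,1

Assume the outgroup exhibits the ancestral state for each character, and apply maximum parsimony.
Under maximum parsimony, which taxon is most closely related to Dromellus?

The outgroup has state '0' for every character, so '1' is the derived state throughout.
I (state '1') occurs in Platyites and Rhizops but conflicts with the nesting implied by the other characters — most parsimoniously interpreted as homoplasy.
II (derived state '1') is shared by Dromellus and Rhizops — a synapomorphy uniting that clade.
III (derived state '1') is unique to Haliella (autapomorphy; uninformative for grouping).
Only Dromellus, Haliella, and Rhizops show the derived state '1' for IV, supporting them as a clade.
Most parsimonious ingroup topology: (((Rhizops,Dromellus),Haliella),Platyites).
Dromellus and Rhizops form a cherry on this tree, so they are sister taxa.

Rhizops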